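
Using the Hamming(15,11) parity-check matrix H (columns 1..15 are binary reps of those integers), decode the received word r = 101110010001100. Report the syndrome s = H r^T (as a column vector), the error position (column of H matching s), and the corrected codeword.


s = (1, 0, 1, 0)^T, error position = 10, corrected codeword c = 101110010101100

Compute s = H r^T mod 2 one row at a time:
  s_1 = 1 + 0 + 0 + 0 + 1 + 1 + 0 + 0 = 3 ≡ 1 (mod 2).
  s_2 = 1 + 1 + 0 + 0 + 1 + 1 + 0 + 0 = 4 ≡ 0 (mod 2).
  s_3 = 0 + 1 + 0 + 0 + 0 + 0 + 0 + 0 = 1 ≡ 1 (mod 2).
  s_4 = 1 + 1 + 1 + 0 + 0 + 0 + 1 + 0 = 4 ≡ 0 (mod 2).
s = (1, 0, 1, 0)^T — this equals column 10 of H (binary 1010), so error is at position 10.
Correct: flip bit 10 of r = 101110010001100 to get c = 101110010101100.


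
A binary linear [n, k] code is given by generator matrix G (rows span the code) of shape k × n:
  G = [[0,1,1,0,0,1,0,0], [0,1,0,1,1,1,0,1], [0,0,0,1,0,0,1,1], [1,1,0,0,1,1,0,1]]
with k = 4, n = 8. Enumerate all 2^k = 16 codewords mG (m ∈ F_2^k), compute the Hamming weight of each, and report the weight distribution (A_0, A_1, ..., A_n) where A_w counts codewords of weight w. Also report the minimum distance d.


Weight distribution: A_0 = 1, A_2 = 1, A_3 = 4, A_4 = 3, A_5 = 4, A_6 = 3. Minimum distance d = 2.

Enumerate all 2^4 = 16 messages m ∈ F_2^4.
For each, compute codeword c = mG in F_2^8, then tally its weight.
  m = 0000 → c = 00000000, weight = 0.
  m = 1000 → c = 01100100, weight = 3.
  m = 0100 → c = 01011101, weight = 5.
  m = 1100 → c = 00111001, weight = 4.
  m = 0010 → c = 00010011, weight = 3.
  m = 1010 → c = 01110111, weight = 6.
  m = 0110 → c = 01001110, weight = 4.
  m = 1110 → c = 00101010, weight = 3.
  m = 0001 → c = 11001101, weight = 5.
  m = 1001 → c = 10101001, weight = 4.
  m = 0101 → c = 10010000, weight = 2.
  m = 1101 → c = 11110100, weight = 5.
  m = 0011 → c = 11011110, weight = 6.
  m = 1011 → c = 10111010, weight = 5.
  m = 0111 → c = 10000011, weight = 3.
  m = 1111 → c = 11100111, weight = 6.
Tally weights:
  weight 0: 1 codewords.
  weight 2: 1 codewords.
  weight 3: 4 codewords.
  weight 4: 3 codewords.
  weight 5: 4 codewords.
  weight 6: 3 codewords.
Minimum distance d = smallest w > 0 with A_w > 0 = 2.
Sanity: Σ A_w = 16 = 2^4 = 16 ✓.


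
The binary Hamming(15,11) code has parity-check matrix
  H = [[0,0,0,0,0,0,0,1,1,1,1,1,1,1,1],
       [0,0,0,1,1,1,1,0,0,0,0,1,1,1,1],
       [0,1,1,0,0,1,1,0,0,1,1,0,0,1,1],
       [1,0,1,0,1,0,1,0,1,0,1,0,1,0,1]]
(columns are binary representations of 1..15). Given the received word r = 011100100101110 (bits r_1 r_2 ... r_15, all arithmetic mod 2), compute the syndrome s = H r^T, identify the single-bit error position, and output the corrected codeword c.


s = (0, 1, 1, 1)^T, error position = 7, corrected codeword c = 011100000101110

Compute s = H r^T mod 2 one row at a time:
  s_1 = 0 + 0 + 1 + 0 + 1 + 1 + 1 + 0 = 4 ≡ 0 (mod 2).
  s_2 = 1 + 0 + 0 + 1 + 1 + 1 + 1 + 0 = 5 ≡ 1 (mod 2).
  s_3 = 1 + 1 + 0 + 1 + 1 + 0 + 1 + 0 = 5 ≡ 1 (mod 2).
  s_4 = 0 + 1 + 0 + 1 + 0 + 0 + 1 + 0 = 3 ≡ 1 (mod 2).
s = (0, 1, 1, 1)^T — this equals column 7 of H (binary 0111), so error is at position 7.
Correct: flip bit 7 of r = 011100100101110 to get c = 011100000101110.


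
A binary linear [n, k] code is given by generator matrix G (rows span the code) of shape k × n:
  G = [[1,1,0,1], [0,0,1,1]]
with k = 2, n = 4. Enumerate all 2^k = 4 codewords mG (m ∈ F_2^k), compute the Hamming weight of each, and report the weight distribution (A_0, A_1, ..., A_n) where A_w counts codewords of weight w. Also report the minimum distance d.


Weight distribution: A_0 = 1, A_2 = 1, A_3 = 2. Minimum distance d = 2.

Enumerate all 2^2 = 4 messages m ∈ F_2^2.
For each, compute codeword c = mG in F_2^4, then tally its weight.
  m = 00 → c = 0000, weight = 0.
  m = 10 → c = 1101, weight = 3.
  m = 01 → c = 0011, weight = 2.
  m = 11 → c = 1110, weight = 3.
Tally weights:
  weight 0: 1 codewords.
  weight 2: 1 codewords.
  weight 3: 2 codewords.
Minimum distance d = smallest w > 0 with A_w > 0 = 2.
Sanity: Σ A_w = 4 = 2^2 = 4 ✓.


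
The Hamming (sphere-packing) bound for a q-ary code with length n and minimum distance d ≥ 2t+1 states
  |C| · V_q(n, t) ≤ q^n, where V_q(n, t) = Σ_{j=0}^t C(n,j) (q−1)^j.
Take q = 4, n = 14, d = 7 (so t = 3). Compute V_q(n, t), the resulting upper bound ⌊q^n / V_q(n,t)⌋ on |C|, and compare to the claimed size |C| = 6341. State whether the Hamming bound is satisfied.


V_q(n, t) = 10690, q^n = 268435456, Hamming bound = 25110, |C| = 6341 ≤ bound (satisfied).

Step 1: Compute V_q(n, t) = Σ_{j=0}^3 C(n, j) (q−1)^j.
  j = 0: C(14,0)·(3)^0 = 1·1 = 1.
  j = 1: C(14,1)·(3)^1 = 14·3 = 42.
  j = 2: C(14,2)·(3)^2 = 91·9 = 819.
  j = 3: C(14,3)·(3)^3 = 364·27 = 9828.
  V_q(n, t) = 1 + 42 + 819 + 9828 = 10690.
Step 2: q^n = 4^14 = 268435456.
Step 3: Hamming bound ⌊q^n / V_q(n,t)⌋ = ⌊268435456/10690⌋ = 25110.
Step 4: Compare |C| = 6341 to 25110: satisfied.
The claimed |C| lies below the Hamming bound.


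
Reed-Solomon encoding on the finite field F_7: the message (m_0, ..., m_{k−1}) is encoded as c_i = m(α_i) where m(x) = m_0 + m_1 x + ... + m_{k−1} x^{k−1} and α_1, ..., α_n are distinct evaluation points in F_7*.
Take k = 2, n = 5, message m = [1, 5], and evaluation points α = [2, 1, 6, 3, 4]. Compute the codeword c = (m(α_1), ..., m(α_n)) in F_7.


c = [4, 6, 3, 2, 0]

Message polynomial: m(x) = 1 + 5·x (mod 7).
For each evaluation point α_i, compute m(α_i) mod 7:
  α_1 = 2: Horner steps 5 → 4, so m(2) = 4.
  α_2 = 1: Horner steps 5 → 6, so m(1) = 6.
  α_3 = 6: Horner steps 5 → 3, so m(6) = 3.
  α_4 = 3: Horner steps 5 → 2, so m(3) = 2.
  α_5 = 4: Horner steps 5 → 0, so m(4) = 0.
Codeword c = [4, 6, 3, 2, 0] ∈ F_7^5.


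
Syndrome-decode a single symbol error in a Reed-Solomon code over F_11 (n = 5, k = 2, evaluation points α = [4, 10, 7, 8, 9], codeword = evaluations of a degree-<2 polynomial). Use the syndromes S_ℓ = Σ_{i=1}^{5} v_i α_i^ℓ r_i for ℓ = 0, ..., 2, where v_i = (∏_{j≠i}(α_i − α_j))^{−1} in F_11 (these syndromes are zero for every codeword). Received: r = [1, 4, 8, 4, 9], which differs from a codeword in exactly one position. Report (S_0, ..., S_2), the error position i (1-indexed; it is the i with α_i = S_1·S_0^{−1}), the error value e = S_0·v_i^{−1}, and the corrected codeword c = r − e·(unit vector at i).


S = (7, 1, 8), error at position 4, error magnitude e = 1, c = [1, 4, 8, 3, 9].

Step 1: column multipliers v_i = (∏_{j≠i}(α_i − α_j))^{−1} mod 11.
  i = 1 (α = 4): (4−10)(4−7)(4−8)(4−9) = (−6)·(−3)·(−4)·(−5) = 360 ≡ 8, so v_1 = 8^{−1} = 7 (mod 11).
  i = 2 (α = 10): (10−4)(10−7)(10−8)(10−9) = 6·3·2·1 = 36 ≡ 3, so v_2 = 3^{−1} = 4 (mod 11).
  i = 3 (α = 7): (7−4)(7−10)(7−8)(7−9) = 3·(−3)·(−1)·(−2) = −18 ≡ 4, so v_3 = 4^{−1} = 3 (mod 11).
  i = 4 (α = 8): (8−4)(8−10)(8−7)(8−9) = 4·(−2)·1·(−1) = 8 ≡ 8, so v_4 = 8^{−1} = 7 (mod 11).
  i = 5 (α = 9): (9−4)(9−10)(9−7)(9−8) = 5·(−1)·2·1 = −10 ≡ 1, so v_5 = 1^{−1} = 1 (mod 11).
  v = [7, 4, 3, 7, 1].
Step 2: syndromes of r = [1, 4, 8, 4, 9] (all sums mod 11).
  S_0 = Σ v_i r_i = 7·1 + 4·4 + 3·8 + 7·4 + 1·9 = 84 ≡ 7.
  S_1 = Σ v_i α_i r_i = 7·4·1 + 4·10·4 + 3·7·8 + 7·8·4 + 1·9·9 = 661 ≡ 1.
  α_i^2 mod 11 = [5, 1, 5, 9, 4].
  S_2 = Σ v_i α_i^2 r_i = 7·5·1 + 4·1·4 + 3·5·8 + 7·9·4 + 1·4·9 = 459 ≡ 8.
  S = (7, 1, 8) ≠ 0, so r is not a codeword (an error is present).
Step 3: locate the error. For a single error e at position i, S_ℓ = v_i·e·α_i^ℓ, so α_err = S_1/S_0.
  S_0^{−1} = 7^{−1} = 8 (mod 11), so α_err = 1·8 = 8 ≡ 8 = α_4. Error position i = 4.
  Consistency check: S_2/S_1 = 8·1 = 8 ≡ 8 = α_err ✓ (single-error assumption holds).
Step 4: error magnitude e = S_0/v_4 = S_0·∏_{j≠4}(α_4 − α_j) = 7·8 = 56 ≡ 1 (mod 11).
Step 5: correct position 4: c_4 = r_4 − e = 4 − 1 ≡ 3 (mod 11). Hence c = [1, 4, 8, 3, 9].
  Check: interpolating c through the α_i gives m(x) = 10 + 6·x (degree < 2) with m(α_i) = c_i for every i, so c is indeed a codeword.


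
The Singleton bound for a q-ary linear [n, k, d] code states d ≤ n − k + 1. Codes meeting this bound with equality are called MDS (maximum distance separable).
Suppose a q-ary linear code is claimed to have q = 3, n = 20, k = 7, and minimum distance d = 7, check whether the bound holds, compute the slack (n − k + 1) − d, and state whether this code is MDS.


Singleton RHS = n − k + 1 = 14, slack = 7, bound satisfied, not MDS.

Singleton bound: d ≤ n − k + 1.
Here n = 20, k = 7, so n − k + 1 = 14.
Given d = 7, check d ≤ 14: YES.
Slack = (n − k + 1) − d = 7.
The code is NOT MDS (slack = 7 > 0).
Description: the claimed parameters are [20, 7, 7]_3; such a code would be non-MDS.


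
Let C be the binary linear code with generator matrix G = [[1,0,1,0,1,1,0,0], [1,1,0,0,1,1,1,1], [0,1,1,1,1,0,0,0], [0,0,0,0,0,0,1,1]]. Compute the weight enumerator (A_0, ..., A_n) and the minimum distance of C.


Weight distribution: A_0 = 1, A_2 = 3, A_4 = 7, A_6 = 5. Minimum distance d = 2.

Enumerate all 2^4 = 16 messages m ∈ F_2^4.
For each, compute codeword c = mG in F_2^8, then tally its weight.
  m = 0000 → c = 00000000, weight = 0.
  m = 1000 → c = 10101100, weight = 4.
  m = 0100 → c = 11001111, weight = 6.
  m = 1100 → c = 01100011, weight = 4.
  m = 0010 → c = 01111000, weight = 4.
  m = 1010 → c = 11010100, weight = 4.
  m = 0110 → c = 10110111, weight = 6.
  m = 1110 → c = 00011011, weight = 4.
  m = 0001 → c = 00000011, weight = 2.
  m = 1001 → c = 10101111, weight = 6.
  m = 0101 → c = 11001100, weight = 4.
  m = 1101 → c = 01100000, weight = 2.
  m = 0011 → c = 01111011, weight = 6.
  m = 1011 → c = 11010111, weight = 6.
  m = 0111 → c = 10110100, weight = 4.
  m = 1111 → c = 00011000, weight = 2.
Tally weights:
  weight 0: 1 codewords.
  weight 2: 3 codewords.
  weight 4: 7 codewords.
  weight 6: 5 codewords.
Minimum distance d = smallest w > 0 with A_w > 0 = 2.
Sanity: Σ A_w = 16 = 2^4 = 16 ✓.


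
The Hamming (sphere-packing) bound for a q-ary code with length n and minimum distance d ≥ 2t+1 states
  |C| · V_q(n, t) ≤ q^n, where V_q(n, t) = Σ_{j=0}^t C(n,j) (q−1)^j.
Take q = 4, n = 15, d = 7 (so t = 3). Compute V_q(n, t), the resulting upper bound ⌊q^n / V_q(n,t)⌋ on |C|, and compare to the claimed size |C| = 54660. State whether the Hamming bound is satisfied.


V_q(n, t) = 13276, q^n = 1073741824, Hamming bound = 80878, |C| = 54660 ≤ bound (satisfied).

Step 1: Compute V_q(n, t) = Σ_{j=0}^3 C(n, j) (q−1)^j.
  j = 0: C(15,0)·(3)^0 = 1·1 = 1.
  j = 1: C(15,1)·(3)^1 = 15·3 = 45.
  j = 2: C(15,2)·(3)^2 = 105·9 = 945.
  j = 3: C(15,3)·(3)^3 = 455·27 = 12285.
  V_q(n, t) = 1 + 45 + 945 + 12285 = 13276.
Step 2: q^n = 4^15 = 1073741824.
Step 3: Hamming bound ⌊q^n / V_q(n,t)⌋ = ⌊1073741824/13276⌋ = 80878.
Step 4: Compare |C| = 54660 to 80878: satisfied.
The claimed |C| lies below the Hamming bound.


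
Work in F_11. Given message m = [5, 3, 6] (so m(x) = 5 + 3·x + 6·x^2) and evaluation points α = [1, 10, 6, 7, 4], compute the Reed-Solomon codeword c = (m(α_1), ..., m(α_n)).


c = [3, 8, 8, 1, 3]

Message polynomial: m(x) = 5 + 3·x + 6·x^2 (mod 11).
For each evaluation point α_i, compute m(α_i) mod 11:
  α_1 = 1: Horner steps 6 → 9 → 3, so m(1) = 3.
  α_2 = 10: Horner steps 6 → 8 → 8, so m(10) = 8.
  α_3 = 6: Horner steps 6 → 6 → 8, so m(6) = 8.
  α_4 = 7: Horner steps 6 → 1 → 1, so m(7) = 1.
  α_5 = 4: Horner steps 6 → 5 → 3, so m(4) = 3.
Codeword c = [3, 8, 8, 1, 3] ∈ F_11^5.


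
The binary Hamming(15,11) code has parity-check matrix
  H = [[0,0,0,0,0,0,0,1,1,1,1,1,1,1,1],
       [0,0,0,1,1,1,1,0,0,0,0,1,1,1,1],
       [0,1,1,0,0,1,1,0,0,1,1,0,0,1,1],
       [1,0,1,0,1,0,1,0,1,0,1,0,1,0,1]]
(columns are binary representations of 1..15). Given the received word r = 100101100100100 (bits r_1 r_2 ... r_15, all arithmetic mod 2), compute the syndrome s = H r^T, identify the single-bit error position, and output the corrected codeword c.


s = (0, 0, 1, 1)^T, error position = 3, corrected codeword c = 101101100100100

Compute s = H r^T mod 2 one row at a time:
  s_1 = 0 + 0 + 1 + 0 + 0 + 1 + 0 + 0 = 2 ≡ 0 (mod 2).
  s_2 = 1 + 0 + 1 + 1 + 0 + 1 + 0 + 0 = 4 ≡ 0 (mod 2).
  s_3 = 0 + 0 + 1 + 1 + 1 + 0 + 0 + 0 = 3 ≡ 1 (mod 2).
  s_4 = 1 + 0 + 0 + 1 + 0 + 0 + 1 + 0 = 3 ≡ 1 (mod 2).
s = (0, 0, 1, 1)^T — this equals column 3 of H (binary 0011), so error is at position 3.
Correct: flip bit 3 of r = 100101100100100 to get c = 101101100100100.


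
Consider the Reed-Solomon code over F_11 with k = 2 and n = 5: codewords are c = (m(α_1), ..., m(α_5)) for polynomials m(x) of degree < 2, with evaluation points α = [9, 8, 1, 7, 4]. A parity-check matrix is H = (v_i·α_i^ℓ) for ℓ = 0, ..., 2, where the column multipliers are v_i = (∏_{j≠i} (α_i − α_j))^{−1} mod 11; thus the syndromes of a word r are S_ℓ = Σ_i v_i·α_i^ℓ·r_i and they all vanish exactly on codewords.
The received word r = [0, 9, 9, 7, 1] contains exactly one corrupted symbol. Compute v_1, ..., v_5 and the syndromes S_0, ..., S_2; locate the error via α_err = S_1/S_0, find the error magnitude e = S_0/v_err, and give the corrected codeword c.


S = (2, 2, 2), error at position 3, error magnitude e = 3, c = [0, 9, 6, 7, 1].

Step 1: column multipliers v_i = (∏_{j≠i}(α_i − α_j))^{−1} mod 11.
  i = 1 (α = 9): (9−8)(9−1)(9−7)(9−4) = 1·8·2·5 = 80 ≡ 3, so v_1 = 3^{−1} = 4 (mod 11).
  i = 2 (α = 8): (8−9)(8−1)(8−7)(8−4) = (−1)·7·1·4 = −28 ≡ 5, so v_2 = 5^{−1} = 9 (mod 11).
  i = 3 (α = 1): (1−9)(1−8)(1−7)(1−4) = (−8)·(−7)·(−6)·(−3) = 1008 ≡ 7, so v_3 = 7^{−1} = 8 (mod 11).
  i = 4 (α = 7): (7−9)(7−8)(7−1)(7−4) = (−2)·(−1)·6·3 = 36 ≡ 3, so v_4 = 3^{−1} = 4 (mod 11).
  i = 5 (α = 4): (4−9)(4−8)(4−1)(4−7) = (−5)·(−4)·3·(−3) = −180 ≡ 7, so v_5 = 7^{−1} = 8 (mod 11).
  v = [4, 9, 8, 4, 8].
Step 2: syndromes of r = [0, 9, 9, 7, 1] (all sums mod 11).
  S_0 = Σ v_i r_i = 4·0 + 9·9 + 8·9 + 4·7 + 8·1 = 189 ≡ 2.
  S_1 = Σ v_i α_i r_i = 4·9·0 + 9·8·9 + 8·1·9 + 4·7·7 + 8·4·1 = 948 ≡ 2.
  α_i^2 mod 11 = [4, 9, 1, 5, 5].
  S_2 = Σ v_i α_i^2 r_i = 4·4·0 + 9·9·9 + 8·1·9 + 4·5·7 + 8·5·1 = 981 ≡ 2.
  S = (2, 2, 2) ≠ 0, so r is not a codeword (an error is present).
Step 3: locate the error. For a single error e at position i, S_ℓ = v_i·e·α_i^ℓ, so α_err = S_1/S_0.
  S_0^{−1} = 2^{−1} = 6 (mod 11), so α_err = 2·6 = 12 ≡ 1 = α_3. Error position i = 3.
  Consistency check: S_2/S_1 = 2·6 = 12 ≡ 1 = α_err ✓ (single-error assumption holds).
Step 4: error magnitude e = S_0/v_3 = S_0·∏_{j≠3}(α_3 − α_j) = 2·7 = 14 ≡ 3 (mod 11).
Step 5: correct position 3: c_3 = r_3 − e = 9 − 3 ≡ 6 (mod 11). Hence c = [0, 9, 6, 7, 1].
  Check: interpolating c through the α_i gives m(x) = 4 + 2·x (degree < 2) with m(α_i) = c_i for every i, so c is indeed a codeword.


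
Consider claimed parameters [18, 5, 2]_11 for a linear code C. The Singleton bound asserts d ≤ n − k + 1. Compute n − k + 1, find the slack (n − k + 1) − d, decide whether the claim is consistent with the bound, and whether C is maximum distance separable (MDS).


Singleton RHS = n − k + 1 = 14, slack = 12, bound satisfied, not MDS.

Singleton bound: d ≤ n − k + 1.
Here n = 18, k = 5, so n − k + 1 = 14.
Given d = 2, check d ≤ 14: YES.
Slack = (n − k + 1) − d = 12.
The code is NOT MDS (slack = 12 > 0).
Description: the claimed parameters are [18, 5, 2]_11; such a code would be non-MDS.


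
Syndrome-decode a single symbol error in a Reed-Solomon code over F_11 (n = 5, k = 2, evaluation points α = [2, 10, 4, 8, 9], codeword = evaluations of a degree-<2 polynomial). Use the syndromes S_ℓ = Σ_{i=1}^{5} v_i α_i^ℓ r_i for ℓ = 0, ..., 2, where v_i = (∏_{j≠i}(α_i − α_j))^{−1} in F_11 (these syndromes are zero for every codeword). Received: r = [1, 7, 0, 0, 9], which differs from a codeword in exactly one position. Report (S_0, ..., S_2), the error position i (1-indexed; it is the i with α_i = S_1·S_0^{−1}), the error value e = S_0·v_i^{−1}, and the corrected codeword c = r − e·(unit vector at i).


S = (7, 6, 2), error at position 3, error magnitude e = 3, c = [1, 7, 8, 0, 9].

Step 1: column multipliers v_i = (∏_{j≠i}(α_i − α_j))^{−1} mod 11.
  i = 1 (α = 2): (2−10)(2−4)(2−8)(2−9) = (−8)·(−2)·(−6)·(−7) = 672 ≡ 1, so v_1 = 1^{−1} = 1 (mod 11).
  i = 2 (α = 10): (10−2)(10−4)(10−8)(10−9) = 8·6·2·1 = 96 ≡ 8, so v_2 = 8^{−1} = 7 (mod 11).
  i = 3 (α = 4): (4−2)(4−10)(4−8)(4−9) = 2·(−6)·(−4)·(−5) = −240 ≡ 2, so v_3 = 2^{−1} = 6 (mod 11).
  i = 4 (α = 8): (8−2)(8−10)(8−4)(8−9) = 6·(−2)·4·(−1) = 48 ≡ 4, so v_4 = 4^{−1} = 3 (mod 11).
  i = 5 (α = 9): (9−2)(9−10)(9−4)(9−8) = 7·(−1)·5·1 = −35 ≡ 9, so v_5 = 9^{−1} = 5 (mod 11).
  v = [1, 7, 6, 3, 5].
Step 2: syndromes of r = [1, 7, 0, 0, 9] (all sums mod 11).
  S_0 = Σ v_i r_i = 1·1 + 7·7 + 6·0 + 3·0 + 5·9 = 95 ≡ 7.
  S_1 = Σ v_i α_i r_i = 1·2·1 + 7·10·7 + 6·4·0 + 3·8·0 + 5·9·9 = 897 ≡ 6.
  α_i^2 mod 11 = [4, 1, 5, 9, 4].
  S_2 = Σ v_i α_i^2 r_i = 1·4·1 + 7·1·7 + 6·5·0 + 3·9·0 + 5·4·9 = 233 ≡ 2.
  S = (7, 6, 2) ≠ 0, so r is not a codeword (an error is present).
Step 3: locate the error. For a single error e at position i, S_ℓ = v_i·e·α_i^ℓ, so α_err = S_1/S_0.
  S_0^{−1} = 7^{−1} = 8 (mod 11), so α_err = 6·8 = 48 ≡ 4 = α_3. Error position i = 3.
  Consistency check: S_2/S_1 = 2·2 = 4 ≡ 4 = α_err ✓ (single-error assumption holds).
Step 4: error magnitude e = S_0/v_3 = S_0·∏_{j≠3}(α_3 − α_j) = 7·2 = 14 ≡ 3 (mod 11).
Step 5: correct position 3: c_3 = r_3 − e = 0 − 3 ≡ 8 (mod 11). Hence c = [1, 7, 8, 0, 9].
  Check: interpolating c through the α_i gives m(x) = 5 + 9·x (degree < 2) with m(α_i) = c_i for every i, so c is indeed a codeword.


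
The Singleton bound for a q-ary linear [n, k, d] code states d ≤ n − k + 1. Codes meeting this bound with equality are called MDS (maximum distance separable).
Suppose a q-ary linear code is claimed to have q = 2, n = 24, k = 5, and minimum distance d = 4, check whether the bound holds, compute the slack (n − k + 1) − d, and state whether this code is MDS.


Singleton RHS = n − k + 1 = 20, slack = 16, bound satisfied, not MDS.

Singleton bound: d ≤ n − k + 1.
Here n = 24, k = 5, so n − k + 1 = 20.
Given d = 4, check d ≤ 20: YES.
Slack = (n − k + 1) − d = 16.
The code is NOT MDS (slack = 16 > 0).
Description: the claimed parameters are [24, 5, 4]_2; such a code would be non-MDS.


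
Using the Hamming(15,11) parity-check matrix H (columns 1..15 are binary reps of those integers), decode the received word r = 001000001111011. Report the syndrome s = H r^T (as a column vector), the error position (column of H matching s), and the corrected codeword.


s = (0, 1, 1, 0)^T, error position = 6, corrected codeword c = 001001001111011

Compute s = H r^T mod 2 one row at a time:
  s_1 = 0 + 1 + 1 + 1 + 1 + 0 + 1 + 1 = 6 ≡ 0 (mod 2).
  s_2 = 0 + 0 + 0 + 0 + 1 + 0 + 1 + 1 = 3 ≡ 1 (mod 2).
  s_3 = 0 + 1 + 0 + 0 + 1 + 1 + 1 + 1 = 5 ≡ 1 (mod 2).
  s_4 = 0 + 1 + 0 + 0 + 1 + 1 + 0 + 1 = 4 ≡ 0 (mod 2).
s = (0, 1, 1, 0)^T — this equals column 6 of H (binary 0110), so error is at position 6.
Correct: flip bit 6 of r = 001000001111011 to get c = 001001001111011.


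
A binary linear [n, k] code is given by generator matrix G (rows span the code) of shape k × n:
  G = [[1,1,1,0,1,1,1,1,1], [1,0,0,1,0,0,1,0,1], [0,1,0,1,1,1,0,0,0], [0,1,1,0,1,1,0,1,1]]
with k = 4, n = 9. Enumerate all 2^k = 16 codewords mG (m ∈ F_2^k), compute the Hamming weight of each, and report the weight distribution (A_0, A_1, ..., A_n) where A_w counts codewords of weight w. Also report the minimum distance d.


Weight distribution: A_0 = 1, A_2 = 3, A_4 = 5, A_6 = 5, A_8 = 2. Minimum distance d = 2.

Enumerate all 2^4 = 16 messages m ∈ F_2^4.
For each, compute codeword c = mG in F_2^9, then tally its weight.
  m = 0000 → c = 000000000, weight = 0.
  m = 1000 → c = 111011111, weight = 8.
  m = 0100 → c = 100100101, weight = 4.
  m = 1100 → c = 011111010, weight = 6.
  m = 0010 → c = 010111000, weight = 4.
  m = 1010 → c = 101100111, weight = 6.
  m = 0110 → c = 110011101, weight = 6.
  m = 1110 → c = 001000010, weight = 2.
  m = 0001 → c = 011011011, weight = 6.
  m = 1001 → c = 100000100, weight = 2.
  m = 0101 → c = 111111110, weight = 8.
  m = 1101 → c = 000100001, weight = 2.
  m = 0011 → c = 001100011, weight = 4.
  m = 1011 → c = 110111100, weight = 6.
  m = 0111 → c = 101000110, weight = 4.
  m = 1111 → c = 010011001, weight = 4.
Tally weights:
  weight 0: 1 codewords.
  weight 2: 3 codewords.
  weight 4: 5 codewords.
  weight 6: 5 codewords.
  weight 8: 2 codewords.
Minimum distance d = smallest w > 0 with A_w > 0 = 2.
Sanity: Σ A_w = 16 = 2^4 = 16 ✓.


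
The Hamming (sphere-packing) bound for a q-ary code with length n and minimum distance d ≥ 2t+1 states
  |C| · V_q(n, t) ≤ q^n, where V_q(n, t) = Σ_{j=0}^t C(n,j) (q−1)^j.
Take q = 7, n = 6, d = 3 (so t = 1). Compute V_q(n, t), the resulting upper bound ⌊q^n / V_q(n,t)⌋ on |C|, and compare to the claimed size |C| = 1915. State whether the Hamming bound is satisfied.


V_q(n, t) = 37, q^n = 117649, Hamming bound = 3179, |C| = 1915 ≤ bound (satisfied).

Step 1: Compute V_q(n, t) = Σ_{j=0}^1 C(n, j) (q−1)^j.
  j = 0: C(6,0)·(6)^0 = 1·1 = 1.
  j = 1: C(6,1)·(6)^1 = 6·6 = 36.
  V_q(n, t) = 1 + 36 = 37.
Step 2: q^n = 7^6 = 117649.
Step 3: Hamming bound ⌊q^n / V_q(n,t)⌋ = ⌊117649/37⌋ = 3179.
Step 4: Compare |C| = 1915 to 3179: satisfied.
The claimed |C| lies below the Hamming bound.


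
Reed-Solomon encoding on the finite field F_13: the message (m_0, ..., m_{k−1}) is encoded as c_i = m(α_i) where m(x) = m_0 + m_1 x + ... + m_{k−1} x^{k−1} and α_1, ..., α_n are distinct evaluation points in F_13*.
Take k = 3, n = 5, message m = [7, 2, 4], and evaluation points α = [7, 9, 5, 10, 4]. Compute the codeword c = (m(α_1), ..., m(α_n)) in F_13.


c = [9, 11, 0, 11, 1]

Message polynomial: m(x) = 7 + 2·x + 4·x^2 (mod 13).
For each evaluation point α_i, compute m(α_i) mod 13:
  α_1 = 7: Horner steps 4 → 4 → 9, so m(7) = 9.
  α_2 = 9: Horner steps 4 → 12 → 11, so m(9) = 11.
  α_3 = 5: Horner steps 4 → 9 → 0, so m(5) = 0.
  α_4 = 10: Horner steps 4 → 3 → 11, so m(10) = 11.
  α_5 = 4: Horner steps 4 → 5 → 1, so m(4) = 1.
Codeword c = [9, 11, 0, 11, 1] ∈ F_13^5.


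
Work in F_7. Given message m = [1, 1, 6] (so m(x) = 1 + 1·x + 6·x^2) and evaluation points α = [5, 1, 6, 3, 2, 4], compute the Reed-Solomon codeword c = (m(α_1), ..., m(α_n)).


c = [2, 1, 6, 2, 6, 3]

Message polynomial: m(x) = 1 + 1·x + 6·x^2 (mod 7).
For each evaluation point α_i, compute m(α_i) mod 7:
  α_1 = 5: Horner steps 6 → 3 → 2, so m(5) = 2.
  α_2 = 1: Horner steps 6 → 0 → 1, so m(1) = 1.
  α_3 = 6: Horner steps 6 → 2 → 6, so m(6) = 6.
  α_4 = 3: Horner steps 6 → 5 → 2, so m(3) = 2.
  α_5 = 2: Horner steps 6 → 6 → 6, so m(2) = 6.
  α_6 = 4: Horner steps 6 → 4 → 3, so m(4) = 3.
Codeword c = [2, 1, 6, 2, 6, 3] ∈ F_7^6.


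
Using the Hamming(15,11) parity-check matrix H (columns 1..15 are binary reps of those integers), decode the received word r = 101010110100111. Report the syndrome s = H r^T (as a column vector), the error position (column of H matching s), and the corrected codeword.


s = (1, 1, 1, 0)^T, error position = 14, corrected codeword c = 101010110100101

Compute s = H r^T mod 2 one row at a time:
  s_1 = 1 + 0 + 1 + 0 + 0 + 1 + 1 + 1 = 5 ≡ 1 (mod 2).
  s_2 = 0 + 1 + 0 + 1 + 0 + 1 + 1 + 1 = 5 ≡ 1 (mod 2).
  s_3 = 0 + 1 + 0 + 1 + 1 + 0 + 1 + 1 = 5 ≡ 1 (mod 2).
  s_4 = 1 + 1 + 1 + 1 + 0 + 0 + 1 + 1 = 6 ≡ 0 (mod 2).
s = (1, 1, 1, 0)^T — this equals column 14 of H (binary 1110), so error is at position 14.
Correct: flip bit 14 of r = 101010110100111 to get c = 101010110100101.


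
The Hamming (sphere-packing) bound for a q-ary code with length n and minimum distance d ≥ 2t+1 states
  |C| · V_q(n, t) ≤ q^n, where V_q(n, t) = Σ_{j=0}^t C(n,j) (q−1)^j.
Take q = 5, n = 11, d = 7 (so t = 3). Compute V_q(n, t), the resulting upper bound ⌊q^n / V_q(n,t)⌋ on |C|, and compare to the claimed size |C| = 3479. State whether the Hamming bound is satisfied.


V_q(n, t) = 11485, q^n = 48828125, Hamming bound = 4251, |C| = 3479 ≤ bound (satisfied).

Step 1: Compute V_q(n, t) = Σ_{j=0}^3 C(n, j) (q−1)^j.
  j = 0: C(11,0)·(4)^0 = 1·1 = 1.
  j = 1: C(11,1)·(4)^1 = 11·4 = 44.
  j = 2: C(11,2)·(4)^2 = 55·16 = 880.
  j = 3: C(11,3)·(4)^3 = 165·64 = 10560.
  V_q(n, t) = 1 + 44 + 880 + 10560 = 11485.
Step 2: q^n = 5^11 = 48828125.
Step 3: Hamming bound ⌊q^n / V_q(n,t)⌋ = ⌊48828125/11485⌋ = 4251.
Step 4: Compare |C| = 3479 to 4251: satisfied.
The claimed |C| lies below the Hamming bound.


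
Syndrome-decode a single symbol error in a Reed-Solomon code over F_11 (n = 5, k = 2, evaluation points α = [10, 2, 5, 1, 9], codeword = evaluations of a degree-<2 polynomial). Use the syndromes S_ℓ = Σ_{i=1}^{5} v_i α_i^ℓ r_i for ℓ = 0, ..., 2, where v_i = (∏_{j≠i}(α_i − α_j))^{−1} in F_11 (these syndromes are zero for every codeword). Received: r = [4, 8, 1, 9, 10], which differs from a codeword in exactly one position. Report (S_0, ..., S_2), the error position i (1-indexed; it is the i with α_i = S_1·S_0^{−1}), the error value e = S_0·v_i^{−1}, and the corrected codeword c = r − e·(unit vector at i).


S = (3, 3, 3), error at position 4, error magnitude e = 6, c = [4, 8, 1, 3, 10].

Step 1: column multipliers v_i = (∏_{j≠i}(α_i − α_j))^{−1} mod 11.
  i = 1 (α = 10): (10−2)(10−5)(10−1)(10−9) = 8·5·9·1 = 360 ≡ 8, so v_1 = 8^{−1} = 7 (mod 11).
  i = 2 (α = 2): (2−10)(2−5)(2−1)(2−9) = (−8)·(−3)·1·(−7) = −168 ≡ 8, so v_2 = 8^{−1} = 7 (mod 11).
  i = 3 (α = 5): (5−10)(5−2)(5−1)(5−9) = (−5)·3·4·(−4) = 240 ≡ 9, so v_3 = 9^{−1} = 5 (mod 11).
  i = 4 (α = 1): (1−10)(1−2)(1−5)(1−9) = (−9)·(−1)·(−4)·(−8) = 288 ≡ 2, so v_4 = 2^{−1} = 6 (mod 11).
  i = 5 (α = 9): (9−10)(9−2)(9−5)(9−1) = (−1)·7·4·8 = −224 ≡ 7, so v_5 = 7^{−1} = 8 (mod 11).
  v = [7, 7, 5, 6, 8].
Step 2: syndromes of r = [4, 8, 1, 9, 10] (all sums mod 11).
  S_0 = Σ v_i r_i = 7·4 + 7·8 + 5·1 + 6·9 + 8·10 = 223 ≡ 3.
  S_1 = Σ v_i α_i r_i = 7·10·4 + 7·2·8 + 5·5·1 + 6·1·9 + 8·9·10 = 1191 ≡ 3.
  α_i^2 mod 11 = [1, 4, 3, 1, 4].
  S_2 = Σ v_i α_i^2 r_i = 7·1·4 + 7·4·8 + 5·3·1 + 6·1·9 + 8·4·10 = 641 ≡ 3.
  S = (3, 3, 3) ≠ 0, so r is not a codeword (an error is present).
Step 3: locate the error. For a single error e at position i, S_ℓ = v_i·e·α_i^ℓ, so α_err = S_1/S_0.
  S_0^{−1} = 3^{−1} = 4 (mod 11), so α_err = 3·4 = 12 ≡ 1 = α_4. Error position i = 4.
  Consistency check: S_2/S_1 = 3·4 = 12 ≡ 1 = α_err ✓ (single-error assumption holds).
Step 4: error magnitude e = S_0/v_4 = S_0·∏_{j≠4}(α_4 − α_j) = 3·2 = 6 ≡ 6 (mod 11).
Step 5: correct position 4: c_4 = r_4 − e = 9 − 6 ≡ 3 (mod 11). Hence c = [4, 8, 1, 3, 10].
  Check: interpolating c through the α_i gives m(x) = 9 + 5·x (degree < 2) with m(α_i) = c_i for every i, so c is indeed a codeword.


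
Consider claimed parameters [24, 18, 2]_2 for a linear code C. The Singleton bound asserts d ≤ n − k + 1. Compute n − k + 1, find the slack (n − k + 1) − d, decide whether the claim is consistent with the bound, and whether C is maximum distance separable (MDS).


Singleton RHS = n − k + 1 = 7, slack = 5, bound satisfied, not MDS.

Singleton bound: d ≤ n − k + 1.
Here n = 24, k = 18, so n − k + 1 = 7.
Given d = 2, check d ≤ 7: YES.
Slack = (n − k + 1) − d = 5.
The code is NOT MDS (slack = 5 > 0).
Description: the claimed parameters are [24, 18, 2]_2; such a code would be non-MDS.


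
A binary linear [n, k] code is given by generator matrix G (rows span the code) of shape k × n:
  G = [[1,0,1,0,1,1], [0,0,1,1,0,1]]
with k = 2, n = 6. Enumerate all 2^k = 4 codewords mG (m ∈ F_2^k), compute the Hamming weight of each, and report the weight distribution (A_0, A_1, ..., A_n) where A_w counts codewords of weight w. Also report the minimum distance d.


Weight distribution: A_0 = 1, A_3 = 2, A_4 = 1. Minimum distance d = 3.

Enumerate all 2^2 = 4 messages m ∈ F_2^2.
For each, compute codeword c = mG in F_2^6, then tally its weight.
  m = 00 → c = 000000, weight = 0.
  m = 10 → c = 101011, weight = 4.
  m = 01 → c = 001101, weight = 3.
  m = 11 → c = 100110, weight = 3.
Tally weights:
  weight 0: 1 codewords.
  weight 3: 2 codewords.
  weight 4: 1 codewords.
Minimum distance d = smallest w > 0 with A_w > 0 = 3.
Sanity: Σ A_w = 4 = 2^2 = 4 ✓.


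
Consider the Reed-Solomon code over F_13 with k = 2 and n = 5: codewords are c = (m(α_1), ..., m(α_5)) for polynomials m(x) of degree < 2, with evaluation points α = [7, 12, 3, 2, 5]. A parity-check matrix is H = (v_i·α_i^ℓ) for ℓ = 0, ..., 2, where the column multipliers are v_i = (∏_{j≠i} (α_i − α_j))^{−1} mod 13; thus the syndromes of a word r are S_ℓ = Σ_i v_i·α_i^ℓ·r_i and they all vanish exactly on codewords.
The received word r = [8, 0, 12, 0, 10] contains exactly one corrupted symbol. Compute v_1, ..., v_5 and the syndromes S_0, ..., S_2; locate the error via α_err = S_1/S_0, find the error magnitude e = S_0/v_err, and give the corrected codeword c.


S = (9, 4, 9), error at position 2, error magnitude e = 10, c = [8, 3, 12, 0, 10].

Step 1: column multipliers v_i = (∏_{j≠i}(α_i − α_j))^{−1} mod 13.
  i = 1 (α = 7): (7−12)(7−3)(7−2)(7−5) = (−5)·4·5·2 = −200 ≡ 8, so v_1 = 8^{−1} = 5 (mod 13).
  i = 2 (α = 12): (12−7)(12−3)(12−2)(12−5) = 5·9·10·7 = 3150 ≡ 4, so v_2 = 4^{−1} = 10 (mod 13).
  i = 3 (α = 3): (3−7)(3−12)(3−2)(3−5) = (−4)·(−9)·1·(−2) = −72 ≡ 6, so v_3 = 6^{−1} = 11 (mod 13).
  i = 4 (α = 2): (2−7)(2−12)(2−3)(2−5) = (−5)·(−10)·(−1)·(−3) = 150 ≡ 7, so v_4 = 7^{−1} = 2 (mod 13).
  i = 5 (α = 5): (5−7)(5−12)(5−3)(5−2) = (−2)·(−7)·2·3 = 84 ≡ 6, so v_5 = 6^{−1} = 11 (mod 13).
  v = [5, 10, 11, 2, 11].
Step 2: syndromes of r = [8, 0, 12, 0, 10] (all sums mod 13).
  S_0 = Σ v_i r_i = 5·8 + 10·0 + 11·12 + 2·0 + 11·10 = 282 ≡ 9.
  S_1 = Σ v_i α_i r_i = 5·7·8 + 10·12·0 + 11·3·12 + 2·2·0 + 11·5·10 = 1226 ≡ 4.
  α_i^2 mod 13 = [10, 1, 9, 4, 12].
  S_2 = Σ v_i α_i^2 r_i = 5·10·8 + 10·1·0 + 11·9·12 + 2·4·0 + 11·12·10 = 2908 ≡ 9.
  S = (9, 4, 9) ≠ 0, so r is not a codeword (an error is present).
Step 3: locate the error. For a single error e at position i, S_ℓ = v_i·e·α_i^ℓ, so α_err = S_1/S_0.
  S_0^{−1} = 9^{−1} = 3 (mod 13), so α_err = 4·3 = 12 ≡ 12 = α_2. Error position i = 2.
  Consistency check: S_2/S_1 = 9·10 = 90 ≡ 12 = α_err ✓ (single-error assumption holds).
Step 4: error magnitude e = S_0/v_2 = S_0·∏_{j≠2}(α_2 − α_j) = 9·4 = 36 ≡ 10 (mod 13).
Step 5: correct position 2: c_2 = r_2 − e = 0 − 10 ≡ 3 (mod 13). Hence c = [8, 3, 12, 0, 10].
  Check: interpolating c through the α_i gives m(x) = 2 + 12·x (degree < 2) with m(α_i) = c_i for every i, so c is indeed a codeword.


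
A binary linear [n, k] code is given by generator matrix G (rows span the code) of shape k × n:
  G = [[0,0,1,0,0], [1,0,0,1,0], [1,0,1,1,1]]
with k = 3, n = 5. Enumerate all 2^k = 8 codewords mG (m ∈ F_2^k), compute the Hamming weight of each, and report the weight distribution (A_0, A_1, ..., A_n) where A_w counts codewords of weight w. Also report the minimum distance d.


Weight distribution: A_0 = 1, A_1 = 2, A_2 = 2, A_3 = 2, A_4 = 1. Minimum distance d = 1.

Enumerate all 2^3 = 8 messages m ∈ F_2^3.
For each, compute codeword c = mG in F_2^5, then tally its weight.
  m = 000 → c = 00000, weight = 0.
  m = 100 → c = 00100, weight = 1.
  m = 010 → c = 10010, weight = 2.
  m = 110 → c = 10110, weight = 3.
  m = 001 → c = 10111, weight = 4.
  m = 101 → c = 10011, weight = 3.
  m = 011 → c = 00101, weight = 2.
  m = 111 → c = 00001, weight = 1.
Tally weights:
  weight 0: 1 codewords.
  weight 1: 2 codewords.
  weight 2: 2 codewords.
  weight 3: 2 codewords.
  weight 4: 1 codewords.
Minimum distance d = smallest w > 0 with A_w > 0 = 1.
Sanity: Σ A_w = 8 = 2^3 = 8 ✓.


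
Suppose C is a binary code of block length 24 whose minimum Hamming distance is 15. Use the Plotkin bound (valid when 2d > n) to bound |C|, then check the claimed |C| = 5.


Plotkin bound M ≤ 4; given |C| = 5 > bound (violated).

Check applicability: 2d = 30, n = 24.
2d − n = 6 > 0, so Plotkin applies.
Compute d/(2d−n) = 15/6 ≈ 2.5000.
⌊d/(2d−n)⌋ = 2.
Plotkin bound: M ≤ 2·2 = 4.
Given |C| = 5, check: VIOLATED.
This |C| is above the Plotkin bound, so no binary code with n = 24, d = 15 and 5 codewords exists.


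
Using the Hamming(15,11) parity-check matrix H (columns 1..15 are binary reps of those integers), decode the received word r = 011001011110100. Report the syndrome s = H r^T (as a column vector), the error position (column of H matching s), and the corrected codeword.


s = (1, 0, 1, 0)^T, error position = 10, corrected codeword c = 011001011010100

Compute s = H r^T mod 2 one row at a time:
  s_1 = 1 + 1 + 1 + 1 + 0 + 1 + 0 + 0 = 5 ≡ 1 (mod 2).
  s_2 = 0 + 0 + 1 + 0 + 0 + 1 + 0 + 0 = 2 ≡ 0 (mod 2).
  s_3 = 1 + 1 + 1 + 0 + 1 + 1 + 0 + 0 = 5 ≡ 1 (mod 2).
  s_4 = 0 + 1 + 0 + 0 + 1 + 1 + 1 + 0 = 4 ≡ 0 (mod 2).
s = (1, 0, 1, 0)^T — this equals column 10 of H (binary 1010), so error is at position 10.
Correct: flip bit 10 of r = 011001011110100 to get c = 011001011010100.


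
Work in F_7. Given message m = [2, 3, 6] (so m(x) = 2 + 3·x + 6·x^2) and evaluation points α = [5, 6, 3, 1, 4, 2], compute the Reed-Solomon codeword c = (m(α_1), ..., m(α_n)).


c = [6, 5, 2, 4, 5, 4]

Message polynomial: m(x) = 2 + 3·x + 6·x^2 (mod 7).
For each evaluation point α_i, compute m(α_i) mod 7:
  α_1 = 5: Horner steps 6 → 5 → 6, so m(5) = 6.
  α_2 = 6: Horner steps 6 → 4 → 5, so m(6) = 5.
  α_3 = 3: Horner steps 6 → 0 → 2, so m(3) = 2.
  α_4 = 1: Horner steps 6 → 2 → 4, so m(1) = 4.
  α_5 = 4: Horner steps 6 → 6 → 5, so m(4) = 5.
  α_6 = 2: Horner steps 6 → 1 → 4, so m(2) = 4.
Codeword c = [6, 5, 2, 4, 5, 4] ∈ F_7^6.


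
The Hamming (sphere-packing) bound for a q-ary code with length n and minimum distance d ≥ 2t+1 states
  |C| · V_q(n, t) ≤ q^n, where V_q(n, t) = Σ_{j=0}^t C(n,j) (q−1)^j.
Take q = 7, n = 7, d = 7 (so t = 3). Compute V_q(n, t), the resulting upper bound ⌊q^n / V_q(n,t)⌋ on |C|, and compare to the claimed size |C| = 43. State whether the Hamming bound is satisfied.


V_q(n, t) = 8359, q^n = 823543, Hamming bound = 98, |C| = 43 ≤ bound (satisfied).

Step 1: Compute V_q(n, t) = Σ_{j=0}^3 C(n, j) (q−1)^j.
  j = 0: C(7,0)·(6)^0 = 1·1 = 1.
  j = 1: C(7,1)·(6)^1 = 7·6 = 42.
  j = 2: C(7,2)·(6)^2 = 21·36 = 756.
  j = 3: C(7,3)·(6)^3 = 35·216 = 7560.
  V_q(n, t) = 1 + 42 + 756 + 7560 = 8359.
Step 2: q^n = 7^7 = 823543.
Step 3: Hamming bound ⌊q^n / V_q(n,t)⌋ = ⌊823543/8359⌋ = 98.
Step 4: Compare |C| = 43 to 98: satisfied.
The claimed |C| lies below the Hamming bound.


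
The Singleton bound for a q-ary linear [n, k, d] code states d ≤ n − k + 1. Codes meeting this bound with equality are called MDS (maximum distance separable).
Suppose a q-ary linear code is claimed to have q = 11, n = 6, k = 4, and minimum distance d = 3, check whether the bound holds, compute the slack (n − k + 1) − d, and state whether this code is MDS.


Singleton RHS = n − k + 1 = 3, slack = 0, bound satisfied, MDS.

Singleton bound: d ≤ n − k + 1.
Here n = 6, k = 4, so n − k + 1 = 3.
Given d = 3, check d ≤ 3: YES.
Slack = (n − k + 1) − d = 0.
The code is MDS (slack = 0).
Description: the claimed parameters are [6, 4, 3]_11; such a code would be MDS (meets Singleton bound).


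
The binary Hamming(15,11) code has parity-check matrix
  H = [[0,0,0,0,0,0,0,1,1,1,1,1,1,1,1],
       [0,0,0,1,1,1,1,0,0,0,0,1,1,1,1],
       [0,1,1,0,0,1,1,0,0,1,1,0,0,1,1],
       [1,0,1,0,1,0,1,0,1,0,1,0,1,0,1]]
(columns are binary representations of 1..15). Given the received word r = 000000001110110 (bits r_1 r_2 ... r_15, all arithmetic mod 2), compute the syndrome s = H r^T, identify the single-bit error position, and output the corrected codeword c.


s = (1, 0, 1, 1)^T, error position = 11, corrected codeword c = 000000001100110

Compute s = H r^T mod 2 one row at a time:
  s_1 = 0 + 1 + 1 + 1 + 0 + 1 + 1 + 0 = 5 ≡ 1 (mod 2).
  s_2 = 0 + 0 + 0 + 0 + 0 + 1 + 1 + 0 = 2 ≡ 0 (mod 2).
  s_3 = 0 + 0 + 0 + 0 + 1 + 1 + 1 + 0 = 3 ≡ 1 (mod 2).
  s_4 = 0 + 0 + 0 + 0 + 1 + 1 + 1 + 0 = 3 ≡ 1 (mod 2).
s = (1, 0, 1, 1)^T — this equals column 11 of H (binary 1011), so error is at position 11.
Correct: flip bit 11 of r = 000000001110110 to get c = 000000001100110.


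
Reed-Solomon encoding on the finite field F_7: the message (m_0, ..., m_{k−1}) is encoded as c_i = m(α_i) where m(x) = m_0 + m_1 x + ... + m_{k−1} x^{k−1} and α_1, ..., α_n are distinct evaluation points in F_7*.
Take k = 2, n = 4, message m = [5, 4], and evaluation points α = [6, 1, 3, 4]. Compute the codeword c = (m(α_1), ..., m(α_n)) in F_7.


c = [1, 2, 3, 0]

Message polynomial: m(x) = 5 + 4·x (mod 7).
For each evaluation point α_i, compute m(α_i) mod 7:
  α_1 = 6: Horner steps 4 → 1, so m(6) = 1.
  α_2 = 1: Horner steps 4 → 2, so m(1) = 2.
  α_3 = 3: Horner steps 4 → 3, so m(3) = 3.
  α_4 = 4: Horner steps 4 → 0, so m(4) = 0.
Codeword c = [1, 2, 3, 0] ∈ F_7^4.


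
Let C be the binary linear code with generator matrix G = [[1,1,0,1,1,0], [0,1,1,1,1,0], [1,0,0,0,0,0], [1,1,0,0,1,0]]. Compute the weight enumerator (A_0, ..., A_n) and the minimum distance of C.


Weight distribution: A_0 = 1, A_1 = 3, A_2 = 4, A_3 = 4, A_4 = 3, A_5 = 1. Minimum distance d = 1.

Enumerate all 2^4 = 16 messages m ∈ F_2^4.
For each, compute codeword c = mG in F_2^6, then tally its weight.
  m = 0000 → c = 000000, weight = 0.
  m = 1000 → c = 110110, weight = 4.
  m = 0100 → c = 011110, weight = 4.
  m = 1100 → c = 101000, weight = 2.
  m = 0010 → c = 100000, weight = 1.
  m = 1010 → c = 010110, weight = 3.
  m = 0110 → c = 111110, weight = 5.
  m = 1110 → c = 001000, weight = 1.
  m = 0001 → c = 110010, weight = 3.
  m = 1001 → c = 000100, weight = 1.
  m = 0101 → c = 101100, weight = 3.
  m = 1101 → c = 011010, weight = 3.
  m = 0011 → c = 010010, weight = 2.
  m = 1011 → c = 100100, weight = 2.
  m = 0111 → c = 001100, weight = 2.
  m = 1111 → c = 111010, weight = 4.
Tally weights:
  weight 0: 1 codewords.
  weight 1: 3 codewords.
  weight 2: 4 codewords.
  weight 3: 4 codewords.
  weight 4: 3 codewords.
  weight 5: 1 codewords.
Minimum distance d = smallest w > 0 with A_w > 0 = 1.
Sanity: Σ A_w = 16 = 2^4 = 16 ✓.


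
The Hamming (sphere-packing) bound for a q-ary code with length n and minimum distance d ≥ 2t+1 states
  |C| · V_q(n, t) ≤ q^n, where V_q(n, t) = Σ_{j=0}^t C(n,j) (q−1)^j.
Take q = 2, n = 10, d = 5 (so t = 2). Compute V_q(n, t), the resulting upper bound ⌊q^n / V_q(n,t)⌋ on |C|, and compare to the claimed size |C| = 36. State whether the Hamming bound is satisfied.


V_q(n, t) = 56, q^n = 1024, Hamming bound = 18, |C| = 36 > bound (violated).

Step 1: Compute V_q(n, t) = Σ_{j=0}^2 C(n, j) (q−1)^j.
  j = 0: C(10,0)·(1)^0 = 1·1 = 1.
  j = 1: C(10,1)·(1)^1 = 10·1 = 10.
  j = 2: C(10,2)·(1)^2 = 45·1 = 45.
  V_q(n, t) = 1 + 10 + 45 = 56.
Step 2: q^n = 2^10 = 1024.
Step 3: Hamming bound ⌊q^n / V_q(n,t)⌋ = ⌊1024/56⌋ = 18.
Step 4: Compare |C| = 36 to 18: violated.
The claimed |C| lies above the Hamming bound, so no 2-ary code of length 10 with d ≥ 5 can have 36 codewords.
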